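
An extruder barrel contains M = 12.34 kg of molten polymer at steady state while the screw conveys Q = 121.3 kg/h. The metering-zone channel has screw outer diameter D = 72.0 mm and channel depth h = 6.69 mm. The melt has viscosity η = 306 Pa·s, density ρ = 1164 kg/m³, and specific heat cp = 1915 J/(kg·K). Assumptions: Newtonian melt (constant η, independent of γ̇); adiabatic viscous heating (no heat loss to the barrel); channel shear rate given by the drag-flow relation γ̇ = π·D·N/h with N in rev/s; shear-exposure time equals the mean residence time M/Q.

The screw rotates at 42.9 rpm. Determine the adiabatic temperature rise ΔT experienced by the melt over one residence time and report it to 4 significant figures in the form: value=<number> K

Q_s = Q / 3600 = 121.3 / 3600 = 0.0336944 kg/s
t_res = M / Q_s = 12.34 ÷ 0.0336944 = 366.232 s
Convert to SI: D = 0.072 m, h = 0.00669 m, N = 42.9/60 = 0.715 rev/s
γ̇ = π D N / h = (π)(0.072)(0.715) / 0.00669 = 24.1748 s⁻¹
ΔT = η·γ̇²·t_res / (ρ·cp) = 306 · (24.1748)² · 366.232 / (1164 · 1915) = 29.382 K

value=29.38 K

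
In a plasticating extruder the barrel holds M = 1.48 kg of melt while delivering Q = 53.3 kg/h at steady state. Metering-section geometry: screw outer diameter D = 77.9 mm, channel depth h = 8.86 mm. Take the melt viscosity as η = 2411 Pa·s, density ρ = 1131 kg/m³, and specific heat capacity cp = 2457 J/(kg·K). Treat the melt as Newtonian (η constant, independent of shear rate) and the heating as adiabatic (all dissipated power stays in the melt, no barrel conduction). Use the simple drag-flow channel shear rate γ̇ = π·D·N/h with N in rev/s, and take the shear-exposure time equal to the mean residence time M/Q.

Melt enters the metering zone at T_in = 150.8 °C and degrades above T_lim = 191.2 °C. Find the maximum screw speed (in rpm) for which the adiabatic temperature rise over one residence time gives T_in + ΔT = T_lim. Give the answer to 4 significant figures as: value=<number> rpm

Q_s = Q / 3600 = 53.3 / 3600 = 0.0148056 kg/s
t_res = M / Q_s = 1.48 ÷ 0.0148056 = 99.9625 s
Geometry in SI: D = 77.9 mm → 0.0779 m, h = 8.86 mm → 0.00886 m
ΔT_a = T_lim − T_in = 191.2 °C − 150.8 °C = 40.4 K
γ̇_max² = ΔT_a·ρ·cp/(η·t_res) = 40.4·1131·2457/(2411·99.9625) = 465.817 s⁻²
γ̇_max = sqrt(465.817) = 21.5828 s⁻¹
Solve γ̇ = πDN/h for N: N_max = γ̇_max·h/(π·D) = 21.5828 × 0.00886 / (π × 0.0779) = 0.781365 rev/s = 46.8819 rpm

value=46.88 rpm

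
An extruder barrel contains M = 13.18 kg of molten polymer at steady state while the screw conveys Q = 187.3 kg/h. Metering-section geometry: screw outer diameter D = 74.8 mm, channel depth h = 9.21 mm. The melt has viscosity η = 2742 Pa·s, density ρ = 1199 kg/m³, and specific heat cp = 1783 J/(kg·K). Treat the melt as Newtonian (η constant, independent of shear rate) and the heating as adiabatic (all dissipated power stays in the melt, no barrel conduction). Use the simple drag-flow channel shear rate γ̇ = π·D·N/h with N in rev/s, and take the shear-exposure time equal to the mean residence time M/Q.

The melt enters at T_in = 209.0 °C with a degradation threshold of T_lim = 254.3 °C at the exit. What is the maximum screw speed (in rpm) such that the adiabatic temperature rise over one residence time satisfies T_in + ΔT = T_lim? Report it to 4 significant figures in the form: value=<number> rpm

Convert throughput: Q = 187.3 kg/h = 187.3/3600 = 0.0520278 kg/s
Mean residence time: t_res = M/Q_s = 13.18 kg / 0.0520278 kg/s = 253.326 s
Convert to metres: D = 0.0748 m, h = 0.00921 m
Allowable rise: ΔT_a = T_lim − T_in = 254.3 − 209.0 = 45.3 K
Invert ΔT = ηγ̇²t_res/(ρcp) for γ̇: γ̇_max² = ΔT_a ρ cp / (η t_res) = 45.3·1199·1783 / (2742·253.326) = 139.419 s⁻²
γ̇_max = √139.419 = 11.8076 s⁻¹
Solve γ̇ = πDN/h for N: N_max = γ̇_max·h/(π·D) = 11.8076 × 0.00921 / (π × 0.0748) = 0.462774 rev/s = 27.7664 rpm

value=27.77 rpm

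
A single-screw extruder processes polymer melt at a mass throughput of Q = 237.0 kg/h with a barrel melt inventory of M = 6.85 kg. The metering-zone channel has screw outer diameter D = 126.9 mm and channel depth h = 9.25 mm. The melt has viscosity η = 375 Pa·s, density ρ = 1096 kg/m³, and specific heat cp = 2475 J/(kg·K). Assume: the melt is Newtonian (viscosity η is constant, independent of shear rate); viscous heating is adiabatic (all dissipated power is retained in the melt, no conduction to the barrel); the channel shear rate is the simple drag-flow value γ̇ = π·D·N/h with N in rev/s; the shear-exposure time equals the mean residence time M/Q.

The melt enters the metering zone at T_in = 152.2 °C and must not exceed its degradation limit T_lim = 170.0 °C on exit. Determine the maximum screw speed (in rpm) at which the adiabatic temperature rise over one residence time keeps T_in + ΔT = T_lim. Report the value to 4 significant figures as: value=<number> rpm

value=48.97 rpm

Q_s = Q / 3600 = 237.0 / 3600 = 0.0658333 kg/s
Mean residence time: t_res = M/Q_s = 6.85 kg / 0.0658333 kg/s = 104.051 s
D = 126.9 mm = 0.1269 m;  h = 9.25 mm = 0.00925 m
ΔT_a = T_lim − T_in = 170.0 °C − 152.2 °C = 17.8 K
Invert ΔT = ηγ̇²t_res/(ρcp) for γ̇: γ̇_max² = ΔT_a ρ cp / (η t_res) = 17.8·1096·2475 / (375·104.051) = 1237.46 s⁻²
Take the square root: γ̇_max = √(1237.46) = 35.1775 s⁻¹
N_max = γ̇_max·h / (π·D) = 35.1775 · 0.00925 / (π · 0.1269) = 0.816197 rev/s = 48.9718 rpm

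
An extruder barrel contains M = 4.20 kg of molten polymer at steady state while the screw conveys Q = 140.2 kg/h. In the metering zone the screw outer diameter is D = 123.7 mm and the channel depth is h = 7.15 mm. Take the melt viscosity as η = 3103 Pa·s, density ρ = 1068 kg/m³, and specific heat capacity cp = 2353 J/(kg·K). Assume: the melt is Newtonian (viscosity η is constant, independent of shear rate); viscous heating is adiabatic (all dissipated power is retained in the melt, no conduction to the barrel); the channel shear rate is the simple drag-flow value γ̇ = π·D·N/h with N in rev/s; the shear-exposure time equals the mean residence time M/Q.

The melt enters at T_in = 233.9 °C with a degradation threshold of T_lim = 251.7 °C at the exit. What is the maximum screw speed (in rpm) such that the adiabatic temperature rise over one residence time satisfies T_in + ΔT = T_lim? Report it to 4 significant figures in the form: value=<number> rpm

value=12.76 rpm

Convert throughput: Q = 140.2 kg/h = 140.2/3600 = 0.0389444 kg/s
Mean residence time: t_res = M/Q_s = 4.20 kg / 0.0389444 kg/s = 107.846 s
D = 123.7 mm = 0.1237 m;  h = 7.15 mm = 0.00715 m
ΔT_a = T_lim − T_in = 251.7 − 233.9 = 17.8 K
γ̇_max² = ΔT_a·ρ·cp/(η·t_res) = 17.8·1068·2353/(3103·107.846) = 133.668 s⁻²
Take the square root: γ̇_max = √(133.668) = 11.5615 s⁻¹
Solve γ̇ = πDN/h for N: N_max = γ̇_max·h/(π·D) = 11.5615 × 0.00715 / (π × 0.1237) = 0.212716 rev/s = 12.763 rpm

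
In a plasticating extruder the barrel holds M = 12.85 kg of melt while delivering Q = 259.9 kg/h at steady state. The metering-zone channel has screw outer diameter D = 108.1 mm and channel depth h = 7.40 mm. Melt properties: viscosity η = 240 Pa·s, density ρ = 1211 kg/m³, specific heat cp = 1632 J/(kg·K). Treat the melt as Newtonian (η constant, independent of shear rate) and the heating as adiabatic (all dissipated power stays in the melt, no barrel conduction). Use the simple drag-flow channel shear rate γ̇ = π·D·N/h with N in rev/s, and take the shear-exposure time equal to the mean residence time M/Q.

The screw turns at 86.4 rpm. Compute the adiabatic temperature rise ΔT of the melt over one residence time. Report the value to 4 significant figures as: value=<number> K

value=94.40 K

Throughput in SI: Q_s = 259.9 kg/h ÷ 3600 s/h = 0.0721944 kg/s
t_res = M / Q_s = 12.85 ÷ 0.0721944 = 177.992 s
Geometry in metres: D = 108.1 mm → 0.1081 m, h = 7.40 mm → 0.0074 m; screw speed N = 86.4 rpm = 1.44 rev/s
Shear rate: γ̇ = πDN/h = π·0.1081·1.44/0.0074 = 66.0855 s⁻¹
ΔT = η·γ̇²·t_res / (ρ·cp) = 240 · (66.0855)² · 177.992 / (1211 · 1632) = 94.3972 K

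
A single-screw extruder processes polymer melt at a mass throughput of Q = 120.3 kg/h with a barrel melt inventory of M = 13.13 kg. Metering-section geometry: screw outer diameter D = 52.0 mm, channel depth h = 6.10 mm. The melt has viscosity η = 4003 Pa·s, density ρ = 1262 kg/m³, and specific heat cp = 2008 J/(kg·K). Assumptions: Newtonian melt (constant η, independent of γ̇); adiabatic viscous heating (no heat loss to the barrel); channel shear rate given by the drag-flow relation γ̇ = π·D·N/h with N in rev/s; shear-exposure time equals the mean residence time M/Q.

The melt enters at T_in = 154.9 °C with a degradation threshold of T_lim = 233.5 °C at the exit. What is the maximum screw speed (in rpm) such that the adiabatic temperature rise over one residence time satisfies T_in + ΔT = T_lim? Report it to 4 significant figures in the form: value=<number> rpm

Throughput in SI: Q_s = 120.3 kg/h ÷ 3600 s/h = 0.0334167 kg/s
t_res = M / Q_s = 13.13 / 0.0334167 = 392.918 s
Convert to metres: D = 0.052 m, h = 0.0061 m
Allowable rise: ΔT_a = T_lim − T_in = 233.5 − 154.9 = 78.6 K
γ̇_max² = ΔT_a·ρ·cp/(η·t_res) = 78.6·1262·2008/(4003·392.918) = 126.636 s⁻²
γ̇_max = sqrt(126.636) = 11.2533 s⁻¹
N_max = γ̇_max h / (πD) = 11.2533·0.0061/(π·0.052) = 0.4202 rev/s → ×60 = 25.212 rpm

value=25.21 rpm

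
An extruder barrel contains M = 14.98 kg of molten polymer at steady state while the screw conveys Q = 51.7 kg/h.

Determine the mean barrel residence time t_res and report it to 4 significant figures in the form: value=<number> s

value=1043. s

Convert throughput: Q = 51.7 kg/h = 51.7/3600 = 0.0143611 kg/s
t_res = M / Q_s = 14.98 / 0.0143611 = 1043.09 s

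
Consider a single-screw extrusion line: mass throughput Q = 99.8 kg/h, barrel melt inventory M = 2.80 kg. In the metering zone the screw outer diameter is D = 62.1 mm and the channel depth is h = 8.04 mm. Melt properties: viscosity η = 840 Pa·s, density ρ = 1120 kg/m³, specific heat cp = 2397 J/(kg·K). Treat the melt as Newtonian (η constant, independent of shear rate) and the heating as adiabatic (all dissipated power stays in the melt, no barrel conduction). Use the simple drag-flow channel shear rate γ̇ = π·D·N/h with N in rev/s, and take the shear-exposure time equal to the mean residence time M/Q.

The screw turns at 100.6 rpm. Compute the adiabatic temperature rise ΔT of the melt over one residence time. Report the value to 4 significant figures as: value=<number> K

Q_s = Q / 3600 = 99.8 / 3600 = 0.0277222 kg/s
t_res = M / Q_s = 2.80 / 0.0277222 = 101.002 s
D = 62.1 mm = 0.0621 m;  h = 8.04 mm = 0.00804 m;  N = 100.6 rpm / 60 = 1.67667 rev/s
γ̇ = π·D·N / h = π · 0.0621 · 1.67667 / 0.00804 = 40.6848 s⁻¹
ΔT = η·γ̇²·t_res / (ρ·cp) = 840 · (40.6848)² · 101.002 / (1120 · 2397) = 52.3103 K

value=52.31 K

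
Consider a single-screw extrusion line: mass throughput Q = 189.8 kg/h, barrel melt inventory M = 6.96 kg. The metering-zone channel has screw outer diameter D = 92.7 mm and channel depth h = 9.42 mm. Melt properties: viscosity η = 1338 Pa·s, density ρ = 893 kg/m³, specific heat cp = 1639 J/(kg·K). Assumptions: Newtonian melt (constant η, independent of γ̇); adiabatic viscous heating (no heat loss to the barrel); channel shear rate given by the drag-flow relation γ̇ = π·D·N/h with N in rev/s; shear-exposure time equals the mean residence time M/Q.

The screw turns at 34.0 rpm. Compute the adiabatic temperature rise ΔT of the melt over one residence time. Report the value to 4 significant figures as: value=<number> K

Convert throughput: Q = 189.8 kg/h = 189.8/3600 = 0.0527222 kg/s
t_res = M / Q_s = 6.96 / 0.0527222 = 132.013 s
D = 92.7 mm = 0.0927 m;  h = 9.42 mm = 0.00942 m;  N = 34.0 rpm / 60 = 0.566667 rev/s
γ̇ = π·D·N / h = π · 0.0927 · 0.566667 / 0.00942 = 17.5189 s⁻¹
ΔT = η·γ̇²·t_res / (ρ·cp) = 1338 · (17.5189)² · 132.013 / (893 · 1639) = 37.0385 K

value=37.04 K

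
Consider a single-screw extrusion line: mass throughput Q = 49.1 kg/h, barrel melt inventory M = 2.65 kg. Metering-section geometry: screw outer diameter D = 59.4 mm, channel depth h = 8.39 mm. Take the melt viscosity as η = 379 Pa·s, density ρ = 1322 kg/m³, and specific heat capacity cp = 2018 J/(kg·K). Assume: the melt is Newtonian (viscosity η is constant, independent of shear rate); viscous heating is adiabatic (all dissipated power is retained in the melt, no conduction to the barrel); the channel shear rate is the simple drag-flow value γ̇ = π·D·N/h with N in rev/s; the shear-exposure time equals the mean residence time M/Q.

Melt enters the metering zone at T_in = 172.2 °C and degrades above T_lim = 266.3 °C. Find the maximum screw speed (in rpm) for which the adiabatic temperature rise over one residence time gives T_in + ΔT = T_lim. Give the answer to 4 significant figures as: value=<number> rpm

Throughput in SI: Q_s = 49.1 kg/h ÷ 3600 s/h = 0.0136389 kg/s
t_res = M / Q_s = 2.65 / 0.0136389 = 194.297 s
Convert to metres: D = 0.0594 m, h = 0.00839 m
Allowable rise: ΔT_a = T_lim − T_in = 266.3 − 172.2 = 94.1 K
Invert ΔT = ηγ̇²t_res/(ρcp) for γ̇: γ̇_max² = ΔT_a ρ cp / (η t_res) = 94.1·1322·2018 / (379·194.297) = 3409.07 s⁻²
γ̇_max = √3409.07 = 58.3873 s⁻¹
Solve γ̇ = πDN/h for N: N_max = γ̇_max·h/(π·D) = 58.3873 × 0.00839 / (π × 0.0594) = 2.62509 rev/s = 157.505 rpm

value=157.5 rpm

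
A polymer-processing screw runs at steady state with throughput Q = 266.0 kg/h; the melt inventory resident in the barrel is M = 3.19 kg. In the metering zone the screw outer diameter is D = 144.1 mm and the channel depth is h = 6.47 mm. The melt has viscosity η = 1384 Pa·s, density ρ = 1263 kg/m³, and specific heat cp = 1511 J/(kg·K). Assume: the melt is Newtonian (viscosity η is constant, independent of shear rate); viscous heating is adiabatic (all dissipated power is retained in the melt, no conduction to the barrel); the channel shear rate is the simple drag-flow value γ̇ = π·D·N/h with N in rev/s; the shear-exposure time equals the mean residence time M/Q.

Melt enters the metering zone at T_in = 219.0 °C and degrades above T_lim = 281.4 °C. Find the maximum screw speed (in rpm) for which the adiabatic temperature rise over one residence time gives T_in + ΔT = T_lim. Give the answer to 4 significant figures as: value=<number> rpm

Convert throughput: Q = 266.0 kg/h = 266.0/3600 = 0.0738889 kg/s
t_res = M / Q_s = 3.19 ÷ 0.0738889 = 43.1729 s
Geometry in SI: D = 144.1 mm → 0.1441 m, h = 6.47 mm → 0.00647 m
ΔT_a = T_lim − T_in = 281.4 °C − 219.0 °C = 62.4 K
γ̇_max² = ΔT_a·ρ·cp / (η·t_res) = [62.4 × 1263 × 1511] / [1384 × 43.1729] = 1992.99 s⁻²
γ̇_max = √1992.99 = 44.6429 s⁻¹
N_max = γ̇_max·h / (π·D) = 44.6429 · 0.00647 / (π · 0.1441) = 0.638033 rev/s = 38.282 rpm

value=38.28 rpm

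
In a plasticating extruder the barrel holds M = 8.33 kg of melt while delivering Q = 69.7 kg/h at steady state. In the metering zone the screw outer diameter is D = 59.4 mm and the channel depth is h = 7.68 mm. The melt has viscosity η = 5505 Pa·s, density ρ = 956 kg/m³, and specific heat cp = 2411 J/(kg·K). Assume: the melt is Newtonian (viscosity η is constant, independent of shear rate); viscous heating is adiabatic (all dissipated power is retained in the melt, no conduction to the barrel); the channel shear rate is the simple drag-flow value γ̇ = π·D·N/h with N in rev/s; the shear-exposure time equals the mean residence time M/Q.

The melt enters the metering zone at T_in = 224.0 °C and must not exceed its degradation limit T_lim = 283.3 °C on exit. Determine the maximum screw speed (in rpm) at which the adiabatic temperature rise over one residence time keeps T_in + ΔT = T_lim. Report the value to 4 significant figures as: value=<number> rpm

value=18.76 rpm

Throughput in SI: Q_s = 69.7 kg/h ÷ 3600 s/h = 0.0193611 kg/s
t_res = M / Q_s = 8.33 / 0.0193611 = 430.244 s
D = 59.4 mm = 0.0594 m;  h = 7.68 mm = 0.00768 m
Allowable rise: ΔT_a = T_lim − T_in = 283.3 − 224.0 = 59.3 K
Invert ΔT = ηγ̇²t_res/(ρcp) for γ̇: γ̇_max² = ΔT_a ρ cp / (η t_res) = 59.3·956·2411 / (5505·430.244) = 57.7082 s⁻²
γ̇_max = sqrt(57.7082) = 7.59659 s⁻¹
Solve γ̇ = πDN/h for N: N_max = γ̇_max·h/(π·D) = 7.59659 × 0.00768 / (π × 0.0594) = 0.312639 rev/s = 18.7584 rpm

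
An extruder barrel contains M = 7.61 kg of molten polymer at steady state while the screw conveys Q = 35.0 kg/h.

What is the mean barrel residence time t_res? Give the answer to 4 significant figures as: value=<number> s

Q_s = Q / 3600 = 35.0 / 3600 = 0.00972222 kg/s
Mean residence time: t_res = M/Q_s = 7.61 kg / 0.00972222 kg/s = 782.743 s

value=782.7 s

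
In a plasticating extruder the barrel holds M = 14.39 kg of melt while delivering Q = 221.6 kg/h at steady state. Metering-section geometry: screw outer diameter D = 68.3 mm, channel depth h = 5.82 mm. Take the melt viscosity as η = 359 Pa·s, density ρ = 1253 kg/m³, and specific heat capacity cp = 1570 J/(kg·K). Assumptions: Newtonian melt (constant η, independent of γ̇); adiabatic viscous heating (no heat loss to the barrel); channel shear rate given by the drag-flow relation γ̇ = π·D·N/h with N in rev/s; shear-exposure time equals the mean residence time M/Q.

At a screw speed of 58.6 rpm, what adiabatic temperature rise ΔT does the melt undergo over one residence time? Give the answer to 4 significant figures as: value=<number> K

value=55.31 K

Convert throughput: Q = 221.6 kg/h = 221.6/3600 = 0.0615556 kg/s
t_res = M / Q_s = 14.39 ÷ 0.0615556 = 233.773 s
Convert to SI: D = 0.0683 m, h = 0.00582 m, N = 58.6/60 = 0.976667 rev/s
γ̇ = π D N / h = (π)(0.0683)(0.976667) / 0.00582 = 36.0076 s⁻¹
Adiabatic rise: ΔT = η γ̇² t_res / (ρ cp) = 359·(36.0076)²·233.773 / (1253·1570) = 55.3127 K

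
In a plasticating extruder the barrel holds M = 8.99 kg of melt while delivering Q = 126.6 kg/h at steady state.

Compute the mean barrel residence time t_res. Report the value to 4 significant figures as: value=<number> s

Q_s = Q / 3600 = 126.6 / 3600 = 0.0351667 kg/s
Mean residence time: t_res = M/Q_s = 8.99 kg / 0.0351667 kg/s = 255.64 s

value=255.6 s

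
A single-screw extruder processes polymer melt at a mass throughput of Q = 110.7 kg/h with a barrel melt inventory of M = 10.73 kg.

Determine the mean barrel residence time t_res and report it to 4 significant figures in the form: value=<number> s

value=348.9 s

Throughput in SI: Q_s = 110.7 kg/h ÷ 3600 s/h = 0.03075 kg/s
t_res = M / Q_s = 10.73 ÷ 0.03075 = 348.943 s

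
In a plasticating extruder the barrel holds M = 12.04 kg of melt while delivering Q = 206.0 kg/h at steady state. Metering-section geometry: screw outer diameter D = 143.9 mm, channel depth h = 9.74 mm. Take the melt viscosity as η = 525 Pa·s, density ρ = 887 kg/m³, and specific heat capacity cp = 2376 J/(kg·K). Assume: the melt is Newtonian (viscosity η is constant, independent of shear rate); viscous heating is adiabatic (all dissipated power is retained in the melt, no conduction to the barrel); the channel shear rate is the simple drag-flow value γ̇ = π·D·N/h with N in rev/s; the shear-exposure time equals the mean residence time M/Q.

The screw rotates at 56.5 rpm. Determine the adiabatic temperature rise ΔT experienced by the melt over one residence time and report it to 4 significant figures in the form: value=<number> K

Q_s = Q / 3600 = 206.0 / 3600 = 0.0572222 kg/s
t_res = M / Q_s = 12.04 ÷ 0.0572222 = 210.408 s
Convert to SI: D = 0.1439 m, h = 0.00974 m, N = 56.5/60 = 0.941667 rev/s
γ̇ = π D N / h = (π)(0.1439)(0.941667) / 0.00974 = 43.7068 s⁻¹
ΔT = η·γ̇²·t_res / (ρ·cp) = 525 · (43.7068)² · 210.408 / (887 · 2376) = 100.126 K

value=100.1 K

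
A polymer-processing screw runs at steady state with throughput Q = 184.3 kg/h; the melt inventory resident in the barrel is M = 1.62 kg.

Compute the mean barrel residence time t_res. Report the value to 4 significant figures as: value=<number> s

value=31.64 s

Q_s = Q / 3600 = 184.3 / 3600 = 0.0511944 kg/s
Mean residence time: t_res = M/Q_s = 1.62 kg / 0.0511944 kg/s = 31.6441 s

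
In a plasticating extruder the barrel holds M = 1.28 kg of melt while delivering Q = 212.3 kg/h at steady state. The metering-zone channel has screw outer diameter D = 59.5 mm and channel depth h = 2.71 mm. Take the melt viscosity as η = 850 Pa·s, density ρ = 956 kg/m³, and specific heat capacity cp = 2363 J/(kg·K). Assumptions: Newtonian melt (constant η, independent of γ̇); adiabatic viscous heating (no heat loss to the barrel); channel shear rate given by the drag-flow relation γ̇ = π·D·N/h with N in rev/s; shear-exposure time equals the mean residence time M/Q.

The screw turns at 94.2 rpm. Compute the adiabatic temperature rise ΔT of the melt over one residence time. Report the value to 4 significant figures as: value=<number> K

Q_s = Q / 3600 = 212.3 / 3600 = 0.0589722 kg/s
t_res = M / Q_s = 1.28 / 0.0589722 = 21.7051 s
Convert to SI: D = 0.0595 m, h = 0.00271 m, N = 94.2/60 = 1.57 rev/s
γ̇ = π D N / h = (π)(0.0595)(1.57) / 0.00271 = 108.292 s⁻¹
ΔT = η·γ̇²·t_res/(ρ·cp) = [850 × 108.292² × 21.7051] / [956 × 2363] = 95.7754 K

value=95.78 K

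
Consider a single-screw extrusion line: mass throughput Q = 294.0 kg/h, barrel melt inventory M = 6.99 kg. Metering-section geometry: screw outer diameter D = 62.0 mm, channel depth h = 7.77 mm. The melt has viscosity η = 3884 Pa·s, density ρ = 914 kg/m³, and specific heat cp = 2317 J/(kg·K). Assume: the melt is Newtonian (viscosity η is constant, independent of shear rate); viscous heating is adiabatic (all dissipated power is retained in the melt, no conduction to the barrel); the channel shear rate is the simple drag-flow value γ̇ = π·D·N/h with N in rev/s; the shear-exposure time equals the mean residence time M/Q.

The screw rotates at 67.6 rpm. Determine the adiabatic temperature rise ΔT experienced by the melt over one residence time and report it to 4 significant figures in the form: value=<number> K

value=125.2 K

Convert throughput: Q = 294.0 kg/h = 294.0/3600 = 0.0816667 kg/s
t_res = M / Q_s = 6.99 ÷ 0.0816667 = 85.5918 s
Convert to SI: D = 0.062 m, h = 0.00777 m, N = 67.6/60 = 1.12667 rev/s
γ̇ = π·D·N / h = π · 0.062 · 1.12667 / 0.00777 = 28.2433 s⁻¹
ΔT = η·γ̇²·t_res / (ρ·cp) = 3884 · (28.2433)² · 85.5918 / (914 · 2317) = 125.219 K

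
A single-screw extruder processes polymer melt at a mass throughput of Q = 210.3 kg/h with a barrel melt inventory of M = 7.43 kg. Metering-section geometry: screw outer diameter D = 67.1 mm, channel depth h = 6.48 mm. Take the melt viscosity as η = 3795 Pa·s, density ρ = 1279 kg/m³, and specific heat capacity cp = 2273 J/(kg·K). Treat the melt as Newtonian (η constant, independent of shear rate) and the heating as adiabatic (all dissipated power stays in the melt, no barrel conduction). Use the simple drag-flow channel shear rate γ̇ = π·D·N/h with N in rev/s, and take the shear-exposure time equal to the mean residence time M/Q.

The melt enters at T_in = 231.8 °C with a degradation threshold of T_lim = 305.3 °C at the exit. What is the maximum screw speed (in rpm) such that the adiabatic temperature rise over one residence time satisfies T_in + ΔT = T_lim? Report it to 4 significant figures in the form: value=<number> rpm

value=38.81 rpm

Q_s = Q / 3600 = 210.3 / 3600 = 0.0584167 kg/s
t_res = M / Q_s = 7.43 / 0.0584167 = 127.19 s
D = 67.1 mm = 0.0671 m;  h = 6.48 mm = 0.00648 m
ΔT_a = T_lim − T_in = 305.3 °C − 231.8 °C = 73.5 K
Invert ΔT = ηγ̇²t_res/(ρcp) for γ̇: γ̇_max² = ΔT_a ρ cp / (η t_res) = 73.5·1279·2273 / (3795·127.19) = 442.684 s⁻²
Take the square root: γ̇_max = √(442.684) = 21.04 s⁻¹
N_max = γ̇_max h / (πD) = 21.04·0.00648/(π·0.0671) = 0.646769 rev/s → ×60 = 38.8062 rpm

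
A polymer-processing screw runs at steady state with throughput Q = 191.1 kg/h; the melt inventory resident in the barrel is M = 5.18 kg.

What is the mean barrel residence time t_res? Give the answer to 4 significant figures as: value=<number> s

Throughput in SI: Q_s = 191.1 kg/h ÷ 3600 s/h = 0.0530833 kg/s
t_res = M / Q_s = 5.18 / 0.0530833 = 97.5824 s

value=97.58 s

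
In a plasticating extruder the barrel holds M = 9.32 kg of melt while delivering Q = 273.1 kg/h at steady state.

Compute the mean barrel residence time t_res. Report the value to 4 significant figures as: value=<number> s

value=122.9 s

Convert throughput: Q = 273.1 kg/h = 273.1/3600 = 0.0758611 kg/s
t_res = M / Q_s = 9.32 / 0.0758611 = 122.856 s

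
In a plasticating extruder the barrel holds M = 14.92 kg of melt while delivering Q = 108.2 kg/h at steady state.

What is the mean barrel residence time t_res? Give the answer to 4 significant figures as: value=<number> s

value=496.4 s

Convert throughput: Q = 108.2 kg/h = 108.2/3600 = 0.0300556 kg/s
t_res = M / Q_s = 14.92 / 0.0300556 = 496.414 s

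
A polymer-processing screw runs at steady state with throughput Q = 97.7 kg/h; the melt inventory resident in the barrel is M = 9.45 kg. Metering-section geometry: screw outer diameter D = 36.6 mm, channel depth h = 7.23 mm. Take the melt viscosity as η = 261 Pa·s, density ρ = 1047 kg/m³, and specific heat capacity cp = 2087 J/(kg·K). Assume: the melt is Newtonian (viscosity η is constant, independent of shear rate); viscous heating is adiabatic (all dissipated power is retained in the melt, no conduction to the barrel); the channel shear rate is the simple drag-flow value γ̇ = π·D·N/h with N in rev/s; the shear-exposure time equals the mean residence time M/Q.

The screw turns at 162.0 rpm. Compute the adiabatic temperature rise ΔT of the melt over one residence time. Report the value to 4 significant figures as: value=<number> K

Throughput in SI: Q_s = 97.7 kg/h ÷ 3600 s/h = 0.0271389 kg/s
t_res = M / Q_s = 9.45 / 0.0271389 = 348.209 s
Convert to SI: D = 0.0366 m, h = 0.00723 m, N = 162.0/60 = 2.7 rev/s
Shear rate: γ̇ = πDN/h = π·0.0366·2.7/0.00723 = 42.9394 s⁻¹
ΔT = η·γ̇²·t_res/(ρ·cp) = [261 × 42.9394² × 348.209] / [1047 × 2087] = 76.6874 K

value=76.69 K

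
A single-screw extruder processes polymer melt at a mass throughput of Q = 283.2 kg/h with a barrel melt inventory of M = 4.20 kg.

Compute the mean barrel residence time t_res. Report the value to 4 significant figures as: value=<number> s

Q_s = Q / 3600 = 283.2 / 3600 = 0.0786667 kg/s
Mean residence time: t_res = M/Q_s = 4.20 kg / 0.0786667 kg/s = 53.3898 s

value=53.39 s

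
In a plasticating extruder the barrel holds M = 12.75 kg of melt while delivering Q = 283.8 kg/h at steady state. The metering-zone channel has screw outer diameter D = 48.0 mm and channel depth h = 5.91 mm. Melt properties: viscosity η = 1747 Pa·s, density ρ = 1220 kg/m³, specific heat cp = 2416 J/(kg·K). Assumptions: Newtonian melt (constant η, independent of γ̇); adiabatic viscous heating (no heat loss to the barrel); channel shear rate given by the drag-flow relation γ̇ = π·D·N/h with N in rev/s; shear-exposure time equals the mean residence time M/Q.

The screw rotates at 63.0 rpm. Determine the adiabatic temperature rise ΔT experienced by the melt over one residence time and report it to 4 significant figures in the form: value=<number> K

Throughput in SI: Q_s = 283.8 kg/h ÷ 3600 s/h = 0.0788333 kg/s
t_res = M / Q_s = 12.75 ÷ 0.0788333 = 161.734 s
Geometry in metres: D = 48.0 mm → 0.048 m, h = 5.91 mm → 0.00591 m; screw speed N = 63.0 rpm = 1.05 rev/s
γ̇ = π D N / h = (π)(0.048)(1.05) / 0.00591 = 26.7912 s⁻¹
Adiabatic rise: ΔT = η γ̇² t_res / (ρ cp) = 1747·(26.7912)²·161.734 / (1220·2416) = 68.8054 K

value=68.81 K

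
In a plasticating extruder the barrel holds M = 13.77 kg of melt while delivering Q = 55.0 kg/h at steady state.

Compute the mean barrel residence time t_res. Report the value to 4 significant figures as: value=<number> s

value=901.3 s

Q_s = Q / 3600 = 55.0 / 3600 = 0.0152778 kg/s
t_res = M / Q_s = 13.77 / 0.0152778 = 901.309 s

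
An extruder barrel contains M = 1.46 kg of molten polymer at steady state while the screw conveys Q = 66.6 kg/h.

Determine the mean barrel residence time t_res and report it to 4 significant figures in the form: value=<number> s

Q_s = Q / 3600 = 66.6 / 3600 = 0.0185 kg/s
Mean residence time: t_res = M/Q_s = 1.46 kg / 0.0185 kg/s = 78.9189 s

value=78.92 s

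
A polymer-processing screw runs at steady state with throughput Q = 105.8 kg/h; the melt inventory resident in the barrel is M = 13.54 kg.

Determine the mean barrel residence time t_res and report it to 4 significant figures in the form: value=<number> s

value=460.7 s

Convert throughput: Q = 105.8 kg/h = 105.8/3600 = 0.0293889 kg/s
t_res = M / Q_s = 13.54 ÷ 0.0293889 = 460.718 s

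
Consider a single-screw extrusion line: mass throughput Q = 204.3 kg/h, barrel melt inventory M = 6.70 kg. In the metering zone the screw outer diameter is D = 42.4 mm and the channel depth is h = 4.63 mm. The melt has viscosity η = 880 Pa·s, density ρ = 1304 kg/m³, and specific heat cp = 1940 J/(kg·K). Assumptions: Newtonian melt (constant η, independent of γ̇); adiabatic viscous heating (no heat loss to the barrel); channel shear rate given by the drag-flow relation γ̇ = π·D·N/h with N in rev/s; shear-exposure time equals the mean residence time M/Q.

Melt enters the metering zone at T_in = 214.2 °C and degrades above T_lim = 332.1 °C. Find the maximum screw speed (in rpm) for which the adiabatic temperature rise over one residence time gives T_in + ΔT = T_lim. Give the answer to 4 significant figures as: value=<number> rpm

Convert throughput: Q = 204.3 kg/h = 204.3/3600 = 0.05675 kg/s
Mean residence time: t_res = M/Q_s = 6.70 kg / 0.05675 kg/s = 118.062 s
D = 42.4 mm = 0.0424 m;  h = 4.63 mm = 0.00463 m
ΔT_a = T_lim − T_in = 332.1 °C − 214.2 °C = 117.9 K
γ̇_max² = ΔT_a·ρ·cp / (η·t_res) = [117.9 × 1304 × 1940] / [880 × 118.062] = 2870.79 s⁻²
γ̇_max = sqrt(2870.79) = 53.5798 s⁻¹
N_max = γ̇_max h / (πD) = 53.5798·0.00463/(π·0.0424) = 1.86237 rev/s → ×60 = 111.742 rpm

value=111.7 rpm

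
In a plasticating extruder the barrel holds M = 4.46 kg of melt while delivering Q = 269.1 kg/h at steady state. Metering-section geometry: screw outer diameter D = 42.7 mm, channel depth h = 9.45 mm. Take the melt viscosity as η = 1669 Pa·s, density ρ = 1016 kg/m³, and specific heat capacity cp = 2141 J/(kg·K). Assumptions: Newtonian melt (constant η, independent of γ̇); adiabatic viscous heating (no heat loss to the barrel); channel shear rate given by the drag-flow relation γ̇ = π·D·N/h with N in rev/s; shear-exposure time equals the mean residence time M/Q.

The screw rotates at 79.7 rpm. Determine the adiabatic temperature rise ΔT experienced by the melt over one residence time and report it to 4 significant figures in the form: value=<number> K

value=16.28 K

Convert throughput: Q = 269.1 kg/h = 269.1/3600 = 0.07475 kg/s
t_res = M / Q_s = 4.46 / 0.07475 = 59.6656 s
Geometry in metres: D = 42.7 mm → 0.0427 m, h = 9.45 mm → 0.00945 m; screw speed N = 79.7 rpm = 1.32833 rev/s
Shear rate: γ̇ = πDN/h = π·0.0427·1.32833/0.00945 = 18.8561 s⁻¹
Adiabatic rise: ΔT = η γ̇² t_res / (ρ cp) = 1669·(18.8561)²·59.6656 / (1016·2141) = 16.277 K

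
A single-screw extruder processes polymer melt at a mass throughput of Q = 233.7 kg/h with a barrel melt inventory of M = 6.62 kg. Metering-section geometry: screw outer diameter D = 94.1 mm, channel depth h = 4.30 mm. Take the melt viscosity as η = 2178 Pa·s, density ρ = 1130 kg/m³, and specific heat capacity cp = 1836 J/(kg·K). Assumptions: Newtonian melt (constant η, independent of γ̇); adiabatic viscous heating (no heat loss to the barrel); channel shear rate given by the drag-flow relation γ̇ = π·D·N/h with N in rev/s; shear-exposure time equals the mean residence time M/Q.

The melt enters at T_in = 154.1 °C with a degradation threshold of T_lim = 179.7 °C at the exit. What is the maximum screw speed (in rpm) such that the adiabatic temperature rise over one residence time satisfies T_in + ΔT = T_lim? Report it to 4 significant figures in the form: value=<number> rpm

value=13.50 rpm

Throughput in SI: Q_s = 233.7 kg/h ÷ 3600 s/h = 0.0649167 kg/s
t_res = M / Q_s = 6.62 / 0.0649167 = 101.977 s
Geometry in SI: D = 94.1 mm → 0.0941 m, h = 4.30 mm → 0.0043 m
ΔT_a = T_lim − T_in = 179.7 °C − 154.1 °C = 25.6 K
Invert ΔT = ηγ̇²t_res/(ρcp) for γ̇: γ̇_max² = ΔT_a ρ cp / (η t_res) = 25.6·1130·1836 / (2178·101.977) = 239.129 s⁻²
γ̇_max = sqrt(239.129) = 15.4638 s⁻¹
N_max = γ̇_max h / (πD) = 15.4638·0.0043/(π·0.0941) = 0.224929 rev/s → ×60 = 13.4957 rpm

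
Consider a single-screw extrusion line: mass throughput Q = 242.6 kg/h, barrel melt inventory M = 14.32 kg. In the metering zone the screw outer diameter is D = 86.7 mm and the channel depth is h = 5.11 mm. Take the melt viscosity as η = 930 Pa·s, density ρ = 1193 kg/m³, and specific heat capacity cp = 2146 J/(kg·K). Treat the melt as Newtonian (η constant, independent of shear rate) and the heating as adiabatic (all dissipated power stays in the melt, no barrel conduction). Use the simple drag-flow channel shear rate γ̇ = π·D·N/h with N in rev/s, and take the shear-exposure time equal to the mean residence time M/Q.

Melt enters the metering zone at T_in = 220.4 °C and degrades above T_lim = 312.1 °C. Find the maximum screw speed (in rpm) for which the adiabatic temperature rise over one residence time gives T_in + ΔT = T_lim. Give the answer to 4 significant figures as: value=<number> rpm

value=38.80 rpm

Convert throughput: Q = 242.6 kg/h = 242.6/3600 = 0.0673889 kg/s
t_res = M / Q_s = 14.32 / 0.0673889 = 212.498 s
Geometry in SI: D = 86.7 mm → 0.0867 m, h = 5.11 mm → 0.00511 m
Allowable rise: ΔT_a = T_lim − T_in = 312.1 − 220.4 = 91.7 K
Invert ΔT = ηγ̇²t_res/(ρcp) for γ̇: γ̇_max² = ΔT_a ρ cp / (η t_res) = 91.7·1193·2146 / (930·212.498) = 1187.96 s⁻²
γ̇_max = sqrt(1187.96) = 34.4668 s⁻¹
Solve γ̇ = πDN/h for N: N_max = γ̇_max·h/(π·D) = 34.4668 × 0.00511 / (π × 0.0867) = 0.646626 rev/s = 38.7975 rpm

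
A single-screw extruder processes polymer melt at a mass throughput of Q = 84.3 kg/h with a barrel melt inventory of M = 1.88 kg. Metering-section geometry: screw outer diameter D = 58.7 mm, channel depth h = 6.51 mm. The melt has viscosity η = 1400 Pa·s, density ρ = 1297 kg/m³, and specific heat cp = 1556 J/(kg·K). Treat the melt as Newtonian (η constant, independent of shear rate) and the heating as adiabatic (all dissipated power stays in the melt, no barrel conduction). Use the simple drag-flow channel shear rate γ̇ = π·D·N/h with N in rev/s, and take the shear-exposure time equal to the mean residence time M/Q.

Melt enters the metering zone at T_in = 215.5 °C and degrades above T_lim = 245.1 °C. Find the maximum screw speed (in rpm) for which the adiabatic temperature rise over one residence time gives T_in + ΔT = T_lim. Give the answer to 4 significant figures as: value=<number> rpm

Q_s = Q / 3600 = 84.3 / 3600 = 0.0234167 kg/s
Mean residence time: t_res = M/Q_s = 1.88 kg / 0.0234167 kg/s = 80.2847 s
Convert to metres: D = 0.0587 m, h = 0.00651 m
ΔT_a = T_lim − T_in = 245.1 − 215.5 = 29.6 K
γ̇_max² = ΔT_a·ρ·cp/(η·t_res) = 29.6·1297·1556/(1400·80.2847) = 531.472 s⁻²
Take the square root: γ̇_max = √(531.472) = 23.0537 s⁻¹
Solve γ̇ = πDN/h for N: N_max = γ̇_max·h/(π·D) = 23.0537 × 0.00651 / (π × 0.0587) = 0.813829 rev/s = 48.8297 rpm

value=48.83 rpm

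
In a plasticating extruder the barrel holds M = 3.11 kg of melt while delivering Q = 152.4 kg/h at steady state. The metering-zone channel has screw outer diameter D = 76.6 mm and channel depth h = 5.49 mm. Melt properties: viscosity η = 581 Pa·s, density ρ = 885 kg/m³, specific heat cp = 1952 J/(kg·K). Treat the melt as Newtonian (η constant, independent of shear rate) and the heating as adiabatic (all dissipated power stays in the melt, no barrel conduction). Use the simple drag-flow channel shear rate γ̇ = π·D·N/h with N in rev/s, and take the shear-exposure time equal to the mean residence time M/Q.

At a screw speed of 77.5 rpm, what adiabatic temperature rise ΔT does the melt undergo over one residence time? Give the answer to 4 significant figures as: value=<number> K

value=79.20 K

Q_s = Q / 3600 = 152.4 / 3600 = 0.0423333 kg/s
t_res = M / Q_s = 3.11 ÷ 0.0423333 = 73.4646 s
Convert to SI: D = 0.0766 m, h = 0.00549 m, N = 77.5/60 = 1.29167 rev/s
Shear rate: γ̇ = πDN/h = π·0.0766·1.29167/0.00549 = 56.6183 s⁻¹
ΔT = η·γ̇²·t_res/(ρ·cp) = [581 × 56.6183² × 73.4646] / [885 × 1952] = 79.2035 K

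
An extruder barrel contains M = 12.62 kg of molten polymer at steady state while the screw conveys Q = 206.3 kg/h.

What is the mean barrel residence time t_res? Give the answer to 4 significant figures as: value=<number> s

value=220.2 s

Convert throughput: Q = 206.3 kg/h = 206.3/3600 = 0.0573056 kg/s
Mean residence time: t_res = M/Q_s = 12.62 kg / 0.0573056 kg/s = 220.223 s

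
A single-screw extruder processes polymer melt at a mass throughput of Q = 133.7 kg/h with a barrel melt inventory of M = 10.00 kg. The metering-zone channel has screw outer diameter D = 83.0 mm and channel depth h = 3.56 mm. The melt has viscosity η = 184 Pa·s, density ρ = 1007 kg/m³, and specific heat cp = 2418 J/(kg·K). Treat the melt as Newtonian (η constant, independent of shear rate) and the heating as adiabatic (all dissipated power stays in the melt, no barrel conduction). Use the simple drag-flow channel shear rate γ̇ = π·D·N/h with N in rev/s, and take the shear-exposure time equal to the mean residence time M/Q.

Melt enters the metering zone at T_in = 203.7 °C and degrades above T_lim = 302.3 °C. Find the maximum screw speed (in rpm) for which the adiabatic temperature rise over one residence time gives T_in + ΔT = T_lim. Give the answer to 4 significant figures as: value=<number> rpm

Throughput in SI: Q_s = 133.7 kg/h ÷ 3600 s/h = 0.0371389 kg/s
Mean residence time: t_res = M/Q_s = 10.00 kg / 0.0371389 kg/s = 269.26 s
D = 83.0 mm = 0.083 m;  h = 3.56 mm = 0.00356 m
ΔT_a = T_lim − T_in = 302.3 − 203.7 = 98.6 K
γ̇_max² = ΔT_a·ρ·cp / (η·t_res) = [98.6 × 1007 × 2418] / [184 × 269.26] = 4845.89 s⁻²
Take the square root: γ̇_max = √(4845.89) = 69.6124 s⁻¹
Solve γ̇ = πDN/h for N: N_max = γ̇_max·h/(π·D) = 69.6124 × 0.00356 / (π × 0.083) = 0.950405 rev/s = 57.0243 rpm

value=57.02 rpm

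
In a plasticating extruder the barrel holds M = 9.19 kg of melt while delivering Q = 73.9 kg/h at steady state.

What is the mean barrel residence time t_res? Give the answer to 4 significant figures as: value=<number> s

Convert throughput: Q = 73.9 kg/h = 73.9/3600 = 0.0205278 kg/s
t_res = M / Q_s = 9.19 / 0.0205278 = 447.686 s

value=447.7 s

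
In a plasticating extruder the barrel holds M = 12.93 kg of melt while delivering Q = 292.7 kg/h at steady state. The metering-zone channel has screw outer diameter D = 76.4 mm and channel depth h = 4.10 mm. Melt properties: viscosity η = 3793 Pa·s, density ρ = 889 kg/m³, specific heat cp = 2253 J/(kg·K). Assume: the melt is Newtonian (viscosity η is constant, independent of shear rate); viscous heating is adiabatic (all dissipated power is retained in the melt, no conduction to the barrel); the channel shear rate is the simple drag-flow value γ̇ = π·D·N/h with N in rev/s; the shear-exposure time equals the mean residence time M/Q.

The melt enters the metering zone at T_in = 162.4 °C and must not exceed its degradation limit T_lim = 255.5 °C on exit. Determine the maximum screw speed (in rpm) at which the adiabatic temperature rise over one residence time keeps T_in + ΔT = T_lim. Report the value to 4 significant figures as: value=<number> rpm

Throughput in SI: Q_s = 292.7 kg/h ÷ 3600 s/h = 0.0813056 kg/s
t_res = M / Q_s = 12.93 / 0.0813056 = 159.03 s
Convert to metres: D = 0.0764 m, h = 0.0041 m
Allowable rise: ΔT_a = T_lim − T_in = 255.5 − 162.4 = 93.1 K
γ̇_max² = ΔT_a·ρ·cp / (η·t_res) = [93.1 × 889 × 2253] / [3793 × 159.03] = 309.137 s⁻²
γ̇_max = √309.137 = 17.5823 s⁻¹
N_max = γ̇_max·h / (π·D) = 17.5823 · 0.0041 / (π · 0.0764) = 0.300342 rev/s = 18.0205 rpm

value=18.02 rpm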